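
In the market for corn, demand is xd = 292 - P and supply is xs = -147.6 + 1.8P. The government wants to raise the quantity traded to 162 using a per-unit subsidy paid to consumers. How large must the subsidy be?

Required subsidy s = 42 per unit

At x = 162, invert demand for the buyer price: Pb = (292 − 162)/1 = 130; invert supply for the seller price: Ps = (162 − (-147.6))/1.8 = 172.
The subsidy must fill the gap: s = Ps − Pb = 172 − 130 = 42.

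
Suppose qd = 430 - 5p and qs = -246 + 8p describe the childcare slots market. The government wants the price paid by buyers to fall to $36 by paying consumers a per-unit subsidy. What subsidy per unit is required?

At a buyer price of 36, quantity demanded is 430 − 5·36 = 250.
Sellers supply 250 only when they receive ps with -246 + 8·ps = 250, i.e. ps = 62.
s = ps − pb = 62 − 36 = 26.

Required subsidy s = $26 per unit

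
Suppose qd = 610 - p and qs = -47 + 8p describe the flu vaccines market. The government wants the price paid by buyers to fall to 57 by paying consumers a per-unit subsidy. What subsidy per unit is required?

At a buyer price of 57, quantity demanded is 610 − 1·57 = 553.
Sellers supply 553 only when they receive ps with -47 + 8·ps = 553, i.e. ps = 75.
s = ps − pb = 75 − 57 = 18.

Required subsidy s = 18 per unit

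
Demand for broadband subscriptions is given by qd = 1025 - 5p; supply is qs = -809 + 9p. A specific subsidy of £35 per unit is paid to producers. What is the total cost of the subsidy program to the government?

Government cost = £16887.5

Pre-subsidy: 1025 - 5p = -809 + 9p gives p* = 131, q* = 370.
With the subsidy, sellers receive ps = pb + 35 for each unit, where pb is the price buyers pay.
Supply in terms of pb becomes qs = -809 + 9(pb + 35) = -494 + 9pb. Setting this equal to demand: 1025 - 5pb = -494 + 9pb, so pb = 108.5.
Sellers receive ps = 108.5 + 35 = 143.5; q' = 1025 − 5·108.5 = 482.5.
Government outlay = subsidy × quantity = 35 × 482.5 = 16887.5.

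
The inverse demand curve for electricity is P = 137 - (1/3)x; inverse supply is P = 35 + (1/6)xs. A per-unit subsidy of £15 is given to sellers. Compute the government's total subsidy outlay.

Pre-subsidy: 137 - (1/3)x = 35 + (1/6)x gives x* = 204 and P* = 69.
With the subsidy, sellers receive Ps = Pb + 15 for each unit, where Pb is the price buyers pay.
On the curves, Pb = 137 - (1/3)x and Ps = 35 + (1/6)x; the wedge Ps − Pb = 15 gives 35 + (1/6)x − (137 - (1/3)x) = 15, so x' = 234.
Then Pb = 137 − (1/3)·234 = 59 and Ps = 35 + (1/6)·234 = 74.
Government outlay = subsidy × quantity = 15 × 234 = 3510.

Government cost = £3510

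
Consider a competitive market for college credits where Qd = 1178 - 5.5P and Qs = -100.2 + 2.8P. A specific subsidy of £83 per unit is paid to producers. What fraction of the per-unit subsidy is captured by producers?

Producer share = 55/83

Pre-subsidy: 1178 - 5.5P = -100.2 + 2.8P gives P* = 154, Q* = 331.
With the subsidy, sellers receive Ps = Pb + 83 for each unit, where Pb is the price buyers pay.
Supply in terms of Pb becomes Qs = -100.2 + 2.8(Pb + 83) = 132.2 + 2.8Pb. Setting this equal to demand: 1178 - 5.5Pb = 132.2 + 2.8Pb, so Pb = 126.
Sellers receive Ps = 126 + 83 = 209; Q' = 1178 − 5.5·126 = 485.
Buyers' price falls by P* − Pb = 154 − 126 = 28; sellers' price rises by Ps − P* = 209 − 154 = 55.
So producers capture 55/83 = 55/83 of each unit of subsidy.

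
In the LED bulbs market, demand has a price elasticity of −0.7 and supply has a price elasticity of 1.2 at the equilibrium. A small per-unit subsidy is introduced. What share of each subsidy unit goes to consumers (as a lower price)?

Consumer share = 12/19

For a small subsidy around the equilibrium, the benefit split depends on the relative slopes, which at a point are proportional to the elasticities.
Buyer share = εs/(εs + |εd|) = 1.2/(1.2 + 0.7) = 12/19; seller share = |εd|/(εs + |εd|) = 7/19.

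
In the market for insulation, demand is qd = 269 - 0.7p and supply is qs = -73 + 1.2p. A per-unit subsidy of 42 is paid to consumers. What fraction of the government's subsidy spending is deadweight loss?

DWL / government spending = 882/15349

Pre-subsidy: 269 - 0.7p = -73 + 1.2p gives p* = 180, q* = 143.
With the rebate, buyers effectively pay pb = ps − 42, where ps is the price sellers receive.
Demand in terms of ps becomes qd = 269 − 0.7(ps − 42) = 298.4 - 0.7ps. Setting this equal to supply: 298.4 - 0.7ps = -73 + 1.2ps, so ps = 3714/19.
Buyers pay pb = 3714/19 − 42 = 2916/19; q' = -73 + 1.2·(3714/19) = 15349/95.
ΔCS = ½(143 + 15349/95)(180 − 2916/19) = 7291368/1805; ΔPS = ½(143 + 15349/95)(3714/19 − 180) = 4253298/1805.
Government spending = 42 × 15349/95 = 644658/95.
DWL = ½ × 42 × (15349/95 − 143) = 37044/95; fraction = (37044/95) / (644658/95) = 882/15349.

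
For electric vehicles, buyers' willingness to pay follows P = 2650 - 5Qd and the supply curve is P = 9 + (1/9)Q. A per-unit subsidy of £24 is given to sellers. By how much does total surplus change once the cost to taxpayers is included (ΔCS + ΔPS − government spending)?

Pre-subsidy: 2650 - 5Q = 9 + (1/9)Q gives Q* = 23769/46 and P* = 3055/46.
With the subsidy, sellers receive Ps = Pb + 24 for each unit, where Pb is the price buyers pay.
On the curves, Pb = 2650 - 5Q and Ps = 9 + (1/9)Q; the wedge Ps − Pb = 24 gives 9 + (1/9)Q − (2650 - 5Q) = 24, so Q' = 23985/46.
Then Pb = 2650 − 5·(23985/46) = 1975/46 and Ps = 9 + (1/9)·(23985/46) = 3079/46.
ΔCS = ½(23769/46 + 23985/46)(3055/46 − 1975/46) = 6446790/529; ΔPS = ½(23769/46 + 23985/46)(3079/46 − 3055/46) = 143262/529.
Government spending = 24 × 23985/46 = 287820/23.
Net change = 6446790/529 + 143262/529 − 287820/23 = -1296/23. The loss equals the DWL triangle ½·24·108/23.

Net change in total surplus = -1296/23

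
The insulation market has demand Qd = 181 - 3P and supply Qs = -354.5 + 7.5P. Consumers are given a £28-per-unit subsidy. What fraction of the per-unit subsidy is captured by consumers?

Pre-subsidy: 181 - 3P = -354.5 + 7.5P gives P* = 51, Q* = 28.
With the rebate, buyers effectively pay Pb = Ps − 28, where Ps is the price sellers receive.
Demand in terms of Ps becomes Qd = 181 − 3(Ps − 28) = 265 - 3Ps. Setting this equal to supply: 265 - 3Ps = -354.5 + 7.5Ps, so Ps = 59.
Buyers pay Pb = 59 − 28 = 31; Q' = -354.5 + 7.5·59 = 88.
Buyers' price falls by P* − Pb = 51 − 31 = 20; sellers' price rises by Ps − P* = 59 − 51 = 8.
So consumers capture 20/28 = 5/7 of each unit of subsidy.

Consumer share = 5/7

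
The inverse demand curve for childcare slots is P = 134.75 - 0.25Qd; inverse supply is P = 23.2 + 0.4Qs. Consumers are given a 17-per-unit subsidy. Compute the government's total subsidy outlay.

Pre-subsidy: 134.75 - 0.25Q = 23.2 + 0.4Q gives Q* = 2231/13 and P* = 1194/13.
With the rebate, buyers effectively pay Pb = Ps − 17, where Ps is the price sellers receive.
On the curves, Pb = 134.75 - 0.25Q and Ps = 23.2 + 0.4Q; the wedge Ps − Pb = 17 gives 23.2 + 0.4Q − (134.75 - 0.25Q) = 17, so Q' = 2571/13.
Then Pb = 134.75 − 0.25·(2571/13) = 1109/13 and Ps = 23.2 + 0.4·(2571/13) = 1330/13.
Government outlay = subsidy × quantity = 17 × 2571/13 = 43707/13.

Government cost = 43707/13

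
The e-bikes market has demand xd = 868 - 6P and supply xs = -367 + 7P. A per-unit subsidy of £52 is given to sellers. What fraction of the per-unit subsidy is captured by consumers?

Pre-subsidy: 868 - 6P = -367 + 7P gives P* = 95, x* = 298.
With the subsidy, sellers receive Ps = Pb + 52 for each unit, where Pb is the price buyers pay.
Supply in terms of Pb becomes xs = -367 + 7(Pb + 52) = -3 + 7Pb. Setting this equal to demand: 868 - 6Pb = -3 + 7Pb, so Pb = 67.
Sellers receive Ps = 67 + 52 = 119; x' = 868 − 6·67 = 466.
Buyers' price falls by P* − Pb = 95 − 67 = 28; sellers' price rises by Ps − P* = 119 − 95 = 24.
So consumers capture 28/52 = 7/13 of each unit of subsidy.

Consumer share = 7/13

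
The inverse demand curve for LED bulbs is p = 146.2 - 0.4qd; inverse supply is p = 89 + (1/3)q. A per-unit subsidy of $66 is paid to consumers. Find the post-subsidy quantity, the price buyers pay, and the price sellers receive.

Pre-subsidy: 146.2 - 0.4q = 89 + (1/3)q gives q* = 78 and p* = 115.
With the rebate, buyers effectively pay pb = ps − 66, where ps is the price sellers receive.
On the curves, pb = 146.2 - 0.4q and ps = 89 + (1/3)q; the wedge ps − pb = 66 gives 89 + (1/3)q − (146.2 - 0.4q) = 66, so q' = 168.
Then pb = 146.2 − 0.4·168 = 79 and ps = 89 + (1/3)·168 = 145.

q' = 168; buyers pay $79; sellers receive $145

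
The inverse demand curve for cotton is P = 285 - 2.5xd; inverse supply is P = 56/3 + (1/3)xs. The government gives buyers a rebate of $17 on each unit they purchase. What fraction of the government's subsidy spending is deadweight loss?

DWL / government spending = 0.03

Pre-subsidy: 285 - 2.5x = 56/3 + (1/3)x gives x* = 94 and P* = 50.
With the rebate, buyers effectively pay Pb = Ps − 17, where Ps is the price sellers receive.
On the curves, Pb = 285 - 2.5x and Ps = 56/3 + (1/3)x; the wedge Ps − Pb = 17 gives 56/3 + (1/3)x − (285 - 2.5x) = 17, so x' = 100.
Then Pb = 285 − 2.5·100 = 35 and Ps = 56/3 + (1/3)·100 = 52.
ΔCS = ½(94 + 100)(50 − 35) = 1455; ΔPS = ½(94 + 100)(52 − 50) = 194.
Government spending = 17 × 100 = 1700.
DWL = ½ × 17 × (100 − 94) = 51; fraction = 51 / 1700 = 0.03.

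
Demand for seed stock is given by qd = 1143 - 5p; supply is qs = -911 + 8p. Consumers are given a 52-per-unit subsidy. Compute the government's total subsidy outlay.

Government cost = 26676

Pre-subsidy: 1143 - 5p = -911 + 8p gives p* = 158, q* = 353.
With the rebate, buyers effectively pay pb = ps − 52, where ps is the price sellers receive.
Demand in terms of ps becomes qd = 1143 − 5(ps − 52) = 1403 - 5ps. Setting this equal to supply: 1403 - 5ps = -911 + 8ps, so ps = 178.
Buyers pay pb = 178 − 52 = 126; q' = -911 + 8·178 = 513.
Government outlay = subsidy × quantity = 52 × 513 = 26676.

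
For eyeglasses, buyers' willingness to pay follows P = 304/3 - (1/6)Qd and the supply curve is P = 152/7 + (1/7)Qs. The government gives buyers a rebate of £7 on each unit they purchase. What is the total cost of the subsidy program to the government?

Government cost = 25466/13

Pre-subsidy: 304/3 - (1/6)Q = 152/7 + (1/7)Q gives Q* = 3344/13 and P* = 760/13.
With the rebate, buyers effectively pay Pb = Ps − 7, where Ps is the price sellers receive.
On the curves, Pb = 304/3 - (1/6)Q and Ps = 152/7 + (1/7)Q; the wedge Ps − Pb = 7 gives 152/7 + (1/7)Q − (304/3 - (1/6)Q) = 7, so Q' = 3638/13.
Then Pb = 304/3 − (1/6)·(3638/13) = 711/13 and Ps = 152/7 + (1/7)·(3638/13) = 802/13.
Government outlay = subsidy × quantity = 7 × 3638/13 = 25466/13.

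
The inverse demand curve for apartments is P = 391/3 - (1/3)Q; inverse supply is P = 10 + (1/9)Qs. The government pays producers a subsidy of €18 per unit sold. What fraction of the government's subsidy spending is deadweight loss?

DWL / government spending = 27/415

Pre-subsidy: 391/3 - (1/3)Q = 10 + (1/9)Q gives Q* = 270.75 and P* = 481/12.
With the subsidy, sellers receive Ps = Pb + 18 for each unit, where Pb is the price buyers pay.
On the curves, Pb = 391/3 - (1/3)Q and Ps = 10 + (1/9)Q; the wedge Ps − Pb = 18 gives 10 + (1/9)Q − (391/3 - (1/3)Q) = 18, so Q' = 311.25.
Then Pb = 391/3 − (1/3)·311.25 = 319/12 and Ps = 10 + (1/9)·311.25 = 535/12.
ΔCS = ½(270.75 + 311.25)(481/12 − 319/12) = 3928.5; ΔPS = ½(270.75 + 311.25)(535/12 − 481/12) = 1309.5.
Government spending = 18 × 311.25 = 5602.5.
DWL = ½ × 18 × (311.25 − 270.75) = 364.5; fraction = 364.5 / 5602.5 = 27/415.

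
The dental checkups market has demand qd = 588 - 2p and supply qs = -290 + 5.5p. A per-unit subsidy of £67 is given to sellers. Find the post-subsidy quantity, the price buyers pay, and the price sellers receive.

q' = 6782/15; buyers pay 1019/15; sellers receive 2024/15

Pre-subsidy: 588 - 2p = -290 + 5.5p gives p* = 1756/15, q* = 5308/15.
With the subsidy, sellers receive ps = pb + 67 for each unit, where pb is the price buyers pay.
Supply in terms of pb becomes qs = -290 + 5.5(pb + 67) = 78.5 + 5.5pb. Setting this equal to demand: 588 - 2pb = 78.5 + 5.5pb, so pb = 1019/15.
Sellers receive ps = 1019/15 + 67 = 2024/15; q' = 588 − 2·(1019/15) = 6782/15.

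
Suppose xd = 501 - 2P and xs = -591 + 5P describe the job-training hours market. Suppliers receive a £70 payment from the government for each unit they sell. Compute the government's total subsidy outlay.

Pre-subsidy: 501 - 2P = -591 + 5P gives P* = 156, x* = 189.
With the subsidy, sellers receive Ps = Pb + 70 for each unit, where Pb is the price buyers pay.
Supply in terms of Pb becomes xs = -591 + 5(Pb + 70) = -241 + 5Pb. Setting this equal to demand: 501 - 2Pb = -241 + 5Pb, so Pb = 106.
Sellers receive Ps = 106 + 70 = 176; x' = 501 − 2·106 = 289.
Government outlay = subsidy × quantity = 70 × 289 = 20230.

Government cost = £20230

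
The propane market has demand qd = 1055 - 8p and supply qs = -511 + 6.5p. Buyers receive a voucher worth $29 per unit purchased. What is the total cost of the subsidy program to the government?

Pre-subsidy: 1055 - 8p = -511 + 6.5p gives p* = 108, q* = 191.
With the rebate, buyers effectively pay pb = ps − 29, where ps is the price sellers receive.
Demand in terms of ps becomes qd = 1055 − 8(ps − 29) = 1287 - 8ps. Setting this equal to supply: 1287 - 8ps = -511 + 6.5ps, so ps = 124.
Buyers pay pb = 124 − 29 = 95; q' = -511 + 6.5·124 = 295.
Government outlay = subsidy × quantity = 29 × 295 = 8555.

Government cost = $8555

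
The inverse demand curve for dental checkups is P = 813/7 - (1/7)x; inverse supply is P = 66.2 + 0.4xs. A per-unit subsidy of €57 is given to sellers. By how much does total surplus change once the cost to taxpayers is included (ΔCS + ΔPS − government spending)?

Net change in total surplus = -€2992.5

Pre-subsidy: 813/7 - (1/7)x = 66.2 + 0.4x gives x* = 92 and P* = 103.
With the subsidy, sellers receive Ps = Pb + 57 for each unit, where Pb is the price buyers pay.
On the curves, Pb = 813/7 - (1/7)x and Ps = 66.2 + 0.4x; the wedge Ps − Pb = 57 gives 66.2 + 0.4x − (813/7 - (1/7)x) = 57, so x' = 197.
Then Pb = 813/7 − (1/7)·197 = 88 and Ps = 66.2 + 0.4·197 = 145.
ΔCS = ½(92 + 197)(103 − 88) = 2167.5; ΔPS = ½(92 + 197)(145 − 103) = 6069.
Government spending = 57 × 197 = 11229.
Net change = 2167.5 + 6069 − 11229 = -2992.5. The loss equals the DWL triangle ½·57·105.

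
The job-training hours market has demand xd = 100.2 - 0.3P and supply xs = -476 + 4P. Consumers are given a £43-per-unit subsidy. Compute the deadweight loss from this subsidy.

Deadweight loss = £258

Pre-subsidy: 100.2 - 0.3P = -476 + 4P gives P* = 134, x* = 60.
With the rebate, buyers effectively pay Pb = Ps − 43, where Ps is the price sellers receive.
Demand in terms of Ps becomes xd = 100.2 − 0.3(Ps − 43) = 113.1 - 0.3Ps. Setting this equal to supply: 113.1 - 0.3Ps = -476 + 4Ps, so Ps = 137.
Buyers pay Pb = 137 − 43 = 94; x' = -476 + 4·137 = 72.
The subsidy expands output by 72 − 60 = 12 past the efficient level; on those units the gap between marginal cost and willingness to pay runs from 0 up to 43.
DWL = ½ × 43 × 12 = 258.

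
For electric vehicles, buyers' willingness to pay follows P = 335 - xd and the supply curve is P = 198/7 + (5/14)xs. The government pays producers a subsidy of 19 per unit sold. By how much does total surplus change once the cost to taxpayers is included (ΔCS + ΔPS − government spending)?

Pre-subsidy: 335 - x = 198/7 + (5/14)x gives x* = 226 and P* = 109.
With the subsidy, sellers receive Ps = Pb + 19 for each unit, where Pb is the price buyers pay.
On the curves, Pb = 335 - x and Ps = 198/7 + (5/14)x; the wedge Ps − Pb = 19 gives 198/7 + (5/14)x − (335 - x) = 19, so x' = 240.
Then Pb = 335 − 1·240 = 95 and Ps = 198/7 + (5/14)·240 = 114.
ΔCS = ½(226 + 240)(109 − 95) = 3262; ΔPS = ½(226 + 240)(114 − 109) = 1165.
Government spending = 19 × 240 = 4560.
Net change = 3262 + 1165 − 4560 = -133. The loss equals the DWL triangle ½·19·14.

Net change in total surplus = -133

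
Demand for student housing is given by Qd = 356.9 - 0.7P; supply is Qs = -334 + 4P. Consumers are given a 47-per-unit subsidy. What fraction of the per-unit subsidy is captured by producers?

Pre-subsidy: 356.9 - 0.7P = -334 + 4P gives P* = 147, Q* = 254.
With the rebate, buyers effectively pay Pb = Ps − 47, where Ps is the price sellers receive.
Demand in terms of Ps becomes Qd = 356.9 − 0.7(Ps − 47) = 389.8 - 0.7Ps. Setting this equal to supply: 389.8 - 0.7Ps = -334 + 4Ps, so Ps = 154.
Buyers pay Pb = 154 − 47 = 107; Q' = -334 + 4·154 = 282.
Buyers' price falls by P* − Pb = 147 − 107 = 40; sellers' price rises by Ps − P* = 154 − 147 = 7.
So producers capture 7/47 = 7/47 of each unit of subsidy.

Producer share = 7/47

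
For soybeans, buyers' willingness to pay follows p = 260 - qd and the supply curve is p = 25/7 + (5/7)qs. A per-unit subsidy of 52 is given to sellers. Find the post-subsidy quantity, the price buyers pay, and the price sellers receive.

Pre-subsidy: 260 - q = 25/7 + (5/7)q gives q* = 1795/12 and p* = 1325/12.
With the subsidy, sellers receive ps = pb + 52 for each unit, where pb is the price buyers pay.
On the curves, pb = 260 - q and ps = 25/7 + (5/7)q; the wedge ps − pb = 52 gives 25/7 + (5/7)q − (260 - q) = 52, so q' = 2159/12.
Then pb = 260 − 1·(2159/12) = 961/12 and ps = 25/7 + (5/7)·(2159/12) = 1585/12.

q' = 2159/12; buyers pay 961/12; sellers receive 1585/12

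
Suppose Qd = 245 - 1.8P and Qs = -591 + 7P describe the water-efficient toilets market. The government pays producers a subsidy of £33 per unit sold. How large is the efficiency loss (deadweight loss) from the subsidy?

Pre-subsidy: 245 - 1.8P = -591 + 7P gives P* = 95, Q* = 74.
With the subsidy, sellers receive Ps = Pb + 33 for each unit, where Pb is the price buyers pay.
Supply in terms of Pb becomes Qs = -591 + 7(Pb + 33) = -360 + 7Pb. Setting this equal to demand: 245 - 1.8Pb = -360 + 7Pb, so Pb = 68.75.
Sellers receive Ps = 68.75 + 33 = 101.75; Q' = 245 − 1.8·68.75 = 121.25.
The subsidy expands output by 121.25 − 74 = 47.25 past the efficient level; on those units the gap between marginal cost and willingness to pay runs from 0 up to 33.
DWL = ½ × 33 × 47.25 = 779.625.

Deadweight loss = £779.625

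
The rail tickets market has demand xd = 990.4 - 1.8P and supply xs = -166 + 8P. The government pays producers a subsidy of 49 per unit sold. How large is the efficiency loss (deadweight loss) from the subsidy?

Deadweight loss = 1764

Pre-subsidy: 990.4 - 1.8P = -166 + 8P gives P* = 118, x* = 778.
With the subsidy, sellers receive Ps = Pb + 49 for each unit, where Pb is the price buyers pay.
Supply in terms of Pb becomes xs = -166 + 8(Pb + 49) = 226 + 8Pb. Setting this equal to demand: 990.4 - 1.8Pb = 226 + 8Pb, so Pb = 78.
Sellers receive Ps = 78 + 49 = 127; x' = 990.4 − 1.8·78 = 850.
The subsidy expands output by 850 − 778 = 72 past the efficient level; on those units the gap between marginal cost and willingness to pay runs from 0 up to 49.
DWL = ½ × 49 × 72 = 1764.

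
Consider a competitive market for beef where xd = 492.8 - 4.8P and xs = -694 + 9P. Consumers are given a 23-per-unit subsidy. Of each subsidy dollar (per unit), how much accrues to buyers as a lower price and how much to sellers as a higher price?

Pre-subsidy: 492.8 - 4.8P = -694 + 9P gives P* = 86, x* = 80.
With the rebate, buyers effectively pay Pb = Ps − 23, where Ps is the price sellers receive.
Demand in terms of Ps becomes xd = 492.8 − 4.8(Ps − 23) = 603.2 - 4.8Ps. Setting this equal to supply: 603.2 - 4.8Ps = -694 + 9Ps, so Ps = 94.
Buyers pay Pb = 94 − 23 = 71; x' = -694 + 9·94 = 152.
Buyers' price falls by P* − Pb = 86 − 71 = 15; sellers' price rises by Ps − P* = 94 − 86 = 8.

Buyers gain 15 per unit; sellers gain 8 per unit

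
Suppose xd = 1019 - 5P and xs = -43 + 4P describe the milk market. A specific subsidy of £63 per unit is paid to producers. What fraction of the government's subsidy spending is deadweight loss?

DWL / government spending = 70/569

Pre-subsidy: 1019 - 5P = -43 + 4P gives P* = 118, x* = 429.
With the subsidy, sellers receive Ps = Pb + 63 for each unit, where Pb is the price buyers pay.
Supply in terms of Pb becomes xs = -43 + 4(Pb + 63) = 209 + 4Pb. Setting this equal to demand: 1019 - 5Pb = 209 + 4Pb, so Pb = 90.
Sellers receive Ps = 90 + 63 = 153; x' = 1019 − 5·90 = 569.
ΔCS = ½(429 + 569)(118 − 90) = 13972; ΔPS = ½(429 + 569)(153 − 118) = 17465.
Government spending = 63 × 569 = 35847.
DWL = ½ × 63 × (569 − 429) = 4410; fraction = 4410 / 35847 = 70/569.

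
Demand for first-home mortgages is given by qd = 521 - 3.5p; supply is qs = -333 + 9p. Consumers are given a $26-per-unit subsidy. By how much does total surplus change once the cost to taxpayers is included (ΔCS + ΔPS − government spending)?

Pre-subsidy: 521 - 3.5p = -333 + 9p gives p* = 68.32, q* = 281.88.
With the rebate, buyers effectively pay pb = ps − 26, where ps is the price sellers receive.
Demand in terms of ps becomes qd = 521 − 3.5(ps − 26) = 612 - 3.5ps. Setting this equal to supply: 612 - 3.5ps = -333 + 9ps, so ps = 75.6.
Buyers pay pb = 75.6 − 26 = 49.6; q' = -333 + 9·75.6 = 347.4.
ΔCS = ½(281.88 + 347.4)(68.32 − 49.6) = 5890.0608; ΔPS = ½(281.88 + 347.4)(75.6 − 68.32) = 2290.5792.
Government spending = 26 × 347.4 = 9032.4.
Net change = 5890.0608 + 2290.5792 − 9032.4 = -851.76. The loss equals the DWL triangle ½·26·65.52.

Net change in total surplus = -$851.76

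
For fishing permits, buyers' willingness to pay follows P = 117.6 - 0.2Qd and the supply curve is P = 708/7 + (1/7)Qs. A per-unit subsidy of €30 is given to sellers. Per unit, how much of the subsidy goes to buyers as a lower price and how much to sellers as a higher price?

Buyers gain €17.5 per unit; sellers gain €12.5 per unit

Pre-subsidy: 117.6 - 0.2Q = 708/7 + (1/7)Q gives Q* = 48 and P* = 108.
With the subsidy, sellers receive Ps = Pb + 30 for each unit, where Pb is the price buyers pay.
On the curves, Pb = 117.6 - 0.2Q and Ps = 708/7 + (1/7)Q; the wedge Ps − Pb = 30 gives 708/7 + (1/7)Q − (117.6 - 0.2Q) = 30, so Q' = 135.5.
Then Pb = 117.6 − 0.2·135.5 = 90.5 and Ps = 708/7 + (1/7)·135.5 = 120.5.
Buyers' price falls by P* − Pb = 108 − 90.5 = 17.5; sellers' price rises by Ps − P* = 120.5 − 108 = 12.5.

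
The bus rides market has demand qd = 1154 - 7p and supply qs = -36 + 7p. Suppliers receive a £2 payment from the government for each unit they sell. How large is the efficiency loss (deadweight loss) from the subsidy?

Pre-subsidy: 1154 - 7p = -36 + 7p gives p* = 85, q* = 559.
With the subsidy, sellers receive ps = pb + 2 for each unit, where pb is the price buyers pay.
Supply in terms of pb becomes qs = -36 + 7(pb + 2) = -22 + 7pb. Setting this equal to demand: 1154 - 7pb = -22 + 7pb, so pb = 84.
Sellers receive ps = 84 + 2 = 86; q' = 1154 − 7·84 = 566.
The subsidy expands output by 566 − 559 = 7 past the efficient level; on those units the gap between marginal cost and willingness to pay runs from 0 up to 2.
DWL = ½ × 2 × 7 = 7.

Deadweight loss = £7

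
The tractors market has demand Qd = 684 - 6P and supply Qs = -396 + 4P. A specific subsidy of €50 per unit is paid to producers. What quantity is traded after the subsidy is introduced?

Q' = 156

Pre-subsidy: 684 - 6P = -396 + 4P gives P* = 108, Q* = 36.
With the subsidy, sellers receive Ps = Pb + 50 for each unit, where Pb is the price buyers pay.
Supply in terms of Pb becomes Qs = -396 + 4(Pb + 50) = -196 + 4Pb. Setting this equal to demand: 684 - 6Pb = -196 + 4Pb, so Pb = 88.
Sellers receive Ps = 88 + 50 = 138; Q' = 684 − 6·88 = 156.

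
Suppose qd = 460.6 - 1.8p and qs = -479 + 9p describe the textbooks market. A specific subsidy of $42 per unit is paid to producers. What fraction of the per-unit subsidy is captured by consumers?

Pre-subsidy: 460.6 - 1.8p = -479 + 9p gives p* = 87, q* = 304.
With the subsidy, sellers receive ps = pb + 42 for each unit, where pb is the price buyers pay.
Supply in terms of pb becomes qs = -479 + 9(pb + 42) = -101 + 9pb. Setting this equal to demand: 460.6 - 1.8pb = -101 + 9pb, so pb = 52.
Sellers receive ps = 52 + 42 = 94; q' = 460.6 − 1.8·52 = 367.
Buyers' price falls by p* − pb = 87 − 52 = 35; sellers' price rises by ps − p* = 94 − 87 = 7.
So consumers capture 35/42 = 5/6 of each unit of subsidy.

Consumer share = 5/6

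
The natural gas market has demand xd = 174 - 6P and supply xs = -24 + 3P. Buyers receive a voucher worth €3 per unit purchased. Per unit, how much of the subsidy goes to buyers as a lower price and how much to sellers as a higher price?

Pre-subsidy: 174 - 6P = -24 + 3P gives P* = 22, x* = 42.
With the rebate, buyers effectively pay Pb = Ps − 3, where Ps is the price sellers receive.
Demand in terms of Ps becomes xd = 174 − 6(Ps − 3) = 192 - 6Ps. Setting this equal to supply: 192 - 6Ps = -24 + 3Ps, so Ps = 24.
Buyers pay Pb = 24 − 3 = 21; x' = -24 + 3·24 = 48.
Buyers' price falls by P* − Pb = 22 − 21 = 1; sellers' price rises by Ps − P* = 24 − 22 = 2.

Buyers gain €1 per unit; sellers gain €2 per unit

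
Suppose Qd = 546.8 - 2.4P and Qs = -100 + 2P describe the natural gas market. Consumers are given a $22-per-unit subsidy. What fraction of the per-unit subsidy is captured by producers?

Pre-subsidy: 546.8 - 2.4P = -100 + 2P gives P* = 147, Q* = 194.
With the rebate, buyers effectively pay Pb = Ps − 22, where Ps is the price sellers receive.
Demand in terms of Ps becomes Qd = 546.8 − 2.4(Ps − 22) = 599.6 - 2.4Ps. Setting this equal to supply: 599.6 - 2.4Ps = -100 + 2Ps, so Ps = 159.
Buyers pay Pb = 159 − 22 = 137; Q' = -100 + 2·159 = 218.
Buyers' price falls by P* − Pb = 147 − 137 = 10; sellers' price rises by Ps − P* = 159 − 147 = 12.
So producers capture 12/22 = 6/11 of each unit of subsidy.

Producer share = 6/11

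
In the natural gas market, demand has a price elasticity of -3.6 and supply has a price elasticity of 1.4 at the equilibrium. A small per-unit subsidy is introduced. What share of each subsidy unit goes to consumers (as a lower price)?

For a small subsidy around the equilibrium, the benefit split depends on the relative slopes, which at a point are proportional to the elasticities.
Buyer share = εs/(εs + |εd|) = 1.4/(1.4 + 3.6) = 0.28; seller share = |εd|/(εs + |εd|) = 0.72.

Consumer share = 0.28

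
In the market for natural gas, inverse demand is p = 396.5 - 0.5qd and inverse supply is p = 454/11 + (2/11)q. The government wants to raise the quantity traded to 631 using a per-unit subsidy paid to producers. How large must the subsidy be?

Required subsidy s = 75 per unit

At q = 631, from the demand curve buyers pay pb = 396.5 − 0.5·631 = 81; from the supply curve sellers need ps = 454/11 + (2/11)·631 = 156.
The subsidy must fill the gap: s = ps − pb = 156 − 81 = 75.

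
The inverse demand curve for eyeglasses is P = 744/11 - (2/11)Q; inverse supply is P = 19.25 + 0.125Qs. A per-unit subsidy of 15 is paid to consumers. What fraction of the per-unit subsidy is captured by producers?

Producer share = 11/27

Pre-subsidy: 744/11 - (2/11)Q = 19.25 + 0.125Q gives Q* = 4258/27 and P* = 1052/27.
With the rebate, buyers effectively pay Pb = Ps − 15, where Ps is the price sellers receive.
On the curves, Pb = 744/11 - (2/11)Q and Ps = 19.25 + 0.125Q; the wedge Ps − Pb = 15 gives 19.25 + 0.125Q − (744/11 - (2/11)Q) = 15, so Q' = 5578/27.
Then Pb = 744/11 − (2/11)·(5578/27) = 812/27 and Ps = 19.25 + 0.125·(5578/27) = 1217/27.
Buyers' price falls by P* − Pb = 1052/27 − 812/27 = 80/9; sellers' price rises by Ps − P* = 1217/27 − 1052/27 = 55/9.
So producers capture (55/9)/15 = 11/27 of each unit of subsidy.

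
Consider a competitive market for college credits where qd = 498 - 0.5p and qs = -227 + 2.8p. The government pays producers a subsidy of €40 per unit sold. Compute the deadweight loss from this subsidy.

Pre-subsidy: 498 - 0.5p = -227 + 2.8p gives p* = 7250/33, q* = 12809/33.
With the subsidy, sellers receive ps = pb + 40 for each unit, where pb is the price buyers pay.
Supply in terms of pb becomes qs = -227 + 2.8(pb + 40) = -115 + 2.8pb. Setting this equal to demand: 498 - 0.5pb = -115 + 2.8pb, so pb = 6130/33.
Sellers receive ps = 6130/33 + 40 = 7450/33; q' = 498 − 0.5·(6130/33) = 13369/33.
The subsidy expands output by 13369/33 − 12809/33 = 560/33 past the efficient level; on those units the gap between marginal cost and willingness to pay runs from 0 up to 40.
DWL = ½ × 40 × 560/33 = 11200/33.

Deadweight loss = 11200/33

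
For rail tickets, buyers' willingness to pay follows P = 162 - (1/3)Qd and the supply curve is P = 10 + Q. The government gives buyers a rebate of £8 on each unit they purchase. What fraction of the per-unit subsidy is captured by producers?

Producer share = 0.75

Pre-subsidy: 162 - (1/3)Q = 10 + Q gives Q* = 114 and P* = 124.
With the rebate, buyers effectively pay Pb = Ps − 8, where Ps is the price sellers receive.
On the curves, Pb = 162 - (1/3)Q and Ps = 10 + Q; the wedge Ps − Pb = 8 gives 10 + Q − (162 - (1/3)Q) = 8, so Q' = 120.
Then Pb = 162 − (1/3)·120 = 122 and Ps = 10 + 1·120 = 130.
Buyers' price falls by P* − Pb = 124 − 122 = 2; sellers' price rises by Ps − P* = 130 − 124 = 6.
So producers capture 6/8 = 0.75 of each unit of subsidy.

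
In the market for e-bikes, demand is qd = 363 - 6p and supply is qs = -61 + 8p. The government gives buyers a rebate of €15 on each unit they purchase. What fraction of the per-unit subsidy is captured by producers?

Pre-subsidy: 363 - 6p = -61 + 8p gives p* = 212/7, q* = 1269/7.
With the rebate, buyers effectively pay pb = ps − 15, where ps is the price sellers receive.
Demand in terms of ps becomes qd = 363 − 6(ps − 15) = 453 - 6ps. Setting this equal to supply: 453 - 6ps = -61 + 8ps, so ps = 257/7.
Buyers pay pb = 257/7 − 15 = 152/7; q' = -61 + 8·(257/7) = 1629/7.
Buyers' price falls by p* − pb = 212/7 − 152/7 = 60/7; sellers' price rises by ps − p* = 257/7 − 212/7 = 45/7.
So producers capture (45/7)/15 = 3/7 of each unit of subsidy.

Producer share = 3/7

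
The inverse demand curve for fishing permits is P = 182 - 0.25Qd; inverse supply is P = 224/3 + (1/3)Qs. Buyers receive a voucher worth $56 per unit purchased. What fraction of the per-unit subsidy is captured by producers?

Producer share = 4/7

Pre-subsidy: 182 - 0.25Q = 224/3 + (1/3)Q gives Q* = 184 and P* = 136.
With the rebate, buyers effectively pay Pb = Ps − 56, where Ps is the price sellers receive.
On the curves, Pb = 182 - 0.25Q and Ps = 224/3 + (1/3)Q; the wedge Ps − Pb = 56 gives 224/3 + (1/3)Q − (182 - 0.25Q) = 56, so Q' = 280.
Then Pb = 182 − 0.25·280 = 112 and Ps = 224/3 + (1/3)·280 = 168.
Buyers' price falls by P* − Pb = 136 − 112 = 24; sellers' price rises by Ps − P* = 168 − 136 = 32.
So producers capture 32/56 = 4/7 of each unit of subsidy.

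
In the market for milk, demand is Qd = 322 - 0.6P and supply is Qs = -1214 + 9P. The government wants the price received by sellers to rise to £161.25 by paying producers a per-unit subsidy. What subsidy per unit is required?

Required subsidy s = £20 per unit

At a seller price of 161.25, quantity supplied is -1214 + 9·161.25 = 237.25.
Buyers absorb 237.25 only when they pay Pb with 322 − 0.6·Pb = 237.25, i.e. Pb = 141.25.
s = Ps − Pb = 161.25 − 141.25 = 20.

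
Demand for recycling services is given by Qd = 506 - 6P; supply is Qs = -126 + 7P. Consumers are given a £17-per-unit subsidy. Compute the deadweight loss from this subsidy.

Pre-subsidy: 506 - 6P = -126 + 7P gives P* = 632/13, Q* = 2786/13.
With the rebate, buyers effectively pay Pb = Ps − 17, where Ps is the price sellers receive.
Demand in terms of Ps becomes Qd = 506 − 6(Ps − 17) = 608 - 6Ps. Setting this equal to supply: 608 - 6Ps = -126 + 7Ps, so Ps = 734/13.
Buyers pay Pb = 734/13 − 17 = 513/13; Q' = -126 + 7·(734/13) = 3500/13.
The subsidy expands output by 3500/13 − 2786/13 = 714/13 past the efficient level; on those units the gap between marginal cost and willingness to pay runs from 0 up to 17.
DWL = ½ × 17 × 714/13 = 6069/13.

Deadweight loss = 6069/13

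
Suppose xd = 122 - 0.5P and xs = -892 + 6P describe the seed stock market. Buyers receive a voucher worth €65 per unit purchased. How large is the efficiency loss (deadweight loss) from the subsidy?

Pre-subsidy: 122 - 0.5P = -892 + 6P gives P* = 156, x* = 44.
With the rebate, buyers effectively pay Pb = Ps − 65, where Ps is the price sellers receive.
Demand in terms of Ps becomes xd = 122 − 0.5(Ps − 65) = 154.5 - 0.5Ps. Setting this equal to supply: 154.5 - 0.5Ps = -892 + 6Ps, so Ps = 161.
Buyers pay Pb = 161 − 65 = 96; x' = -892 + 6·161 = 74.
The subsidy expands output by 74 − 44 = 30 past the efficient level; on those units the gap between marginal cost and willingness to pay runs from 0 up to 65.
DWL = ½ × 65 × 30 = 975.

Deadweight loss = €975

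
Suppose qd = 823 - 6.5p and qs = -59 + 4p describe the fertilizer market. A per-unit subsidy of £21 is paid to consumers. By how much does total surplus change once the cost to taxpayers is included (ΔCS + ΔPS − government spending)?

Net change in total surplus = -£546

Pre-subsidy: 823 - 6.5p = -59 + 4p gives p* = 84, q* = 277.
With the rebate, buyers effectively pay pb = ps − 21, where ps is the price sellers receive.
Demand in terms of ps becomes qd = 823 − 6.5(ps − 21) = 959.5 - 6.5ps. Setting this equal to supply: 959.5 - 6.5ps = -59 + 4ps, so ps = 97.
Buyers pay pb = 97 − 21 = 76; q' = -59 + 4·97 = 329.
ΔCS = ½(277 + 329)(84 − 76) = 2424; ΔPS = ½(277 + 329)(97 − 84) = 3939.
Government spending = 21 × 329 = 6909.
Net change = 2424 + 3939 − 6909 = -546. The loss equals the DWL triangle ½·21·52.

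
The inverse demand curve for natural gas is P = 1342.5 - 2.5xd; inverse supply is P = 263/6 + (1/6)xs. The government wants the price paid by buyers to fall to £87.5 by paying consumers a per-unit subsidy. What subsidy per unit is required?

At a buyer price of 87.5, quantity demanded is 537 − 0.4·87.5 = 502.
Sellers supply 502 only when they receive Ps = 263/6 + (1/6)·502 = 127.5.
s = Ps − Pb = 127.5 − 87.5 = 40.

Required subsidy s = £40 per unit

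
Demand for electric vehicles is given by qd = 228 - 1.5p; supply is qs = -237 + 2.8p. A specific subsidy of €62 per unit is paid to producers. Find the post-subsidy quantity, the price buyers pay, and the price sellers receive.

q' = 5433/43; buyers pay 2914/43; sellers receive 5580/43

Pre-subsidy: 228 - 1.5p = -237 + 2.8p gives p* = 4650/43, q* = 2829/43.
With the subsidy, sellers receive ps = pb + 62 for each unit, where pb is the price buyers pay.
Supply in terms of pb becomes qs = -237 + 2.8(pb + 62) = -63.4 + 2.8pb. Setting this equal to demand: 228 - 1.5pb = -63.4 + 2.8pb, so pb = 2914/43.
Sellers receive ps = 2914/43 + 62 = 5580/43; q' = 228 − 1.5·(2914/43) = 5433/43.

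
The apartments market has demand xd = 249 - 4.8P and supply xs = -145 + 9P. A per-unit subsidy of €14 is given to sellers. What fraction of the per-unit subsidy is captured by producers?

Pre-subsidy: 249 - 4.8P = -145 + 9P gives P* = 1970/69, x* = 2575/23.
With the subsidy, sellers receive Ps = Pb + 14 for each unit, where Pb is the price buyers pay.
Supply in terms of Pb becomes xs = -145 + 9(Pb + 14) = -19 + 9Pb. Setting this equal to demand: 249 - 4.8Pb = -19 + 9Pb, so Pb = 1340/69.
Sellers receive Ps = 1340/69 + 14 = 2306/69; x' = 249 − 4.8·(1340/69) = 3583/23.
Buyers' price falls by P* − Pb = 1970/69 − 1340/69 = 210/23; sellers' price rises by Ps − P* = 2306/69 − 1970/69 = 112/23.
So producers capture (112/23)/14 = 8/23 of each unit of subsidy.

Producer share = 8/23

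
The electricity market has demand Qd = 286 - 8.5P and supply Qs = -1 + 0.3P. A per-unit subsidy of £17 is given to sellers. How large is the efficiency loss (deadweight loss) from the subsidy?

Deadweight loss = 14739/352

Pre-subsidy: 286 - 8.5P = -1 + 0.3P gives P* = 1435/44, Q* = 773/88.
With the subsidy, sellers receive Ps = Pb + 17 for each unit, where Pb is the price buyers pay.
Supply in terms of Pb becomes Qs = -1 + 0.3(Pb + 17) = 4.1 + 0.3Pb. Setting this equal to demand: 286 - 8.5Pb = 4.1 + 0.3Pb, so Pb = 2819/88.
Sellers receive Ps = 2819/88 + 17 = 4315/88; Q' = 286 − 8.5·(2819/88) = 2413/176.
The subsidy expands output by 2413/176 − 773/88 = 867/176 past the efficient level; on those units the gap between marginal cost and willingness to pay runs from 0 up to 17.
DWL = ½ × 17 × 867/176 = 14739/352.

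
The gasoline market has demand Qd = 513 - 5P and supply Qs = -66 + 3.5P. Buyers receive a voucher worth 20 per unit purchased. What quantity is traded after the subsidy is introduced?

Q' = 3631/17

Pre-subsidy: 513 - 5P = -66 + 3.5P gives P* = 1158/17, Q* = 2931/17.
With the rebate, buyers effectively pay Pb = Ps − 20, where Ps is the price sellers receive.
Demand in terms of Ps becomes Qd = 513 − 5(Ps − 20) = 613 - 5Ps. Setting this equal to supply: 613 - 5Ps = -66 + 3.5Ps, so Ps = 1358/17.
Buyers pay Pb = 1358/17 − 20 = 1018/17; Q' = -66 + 3.5·(1358/17) = 3631/17.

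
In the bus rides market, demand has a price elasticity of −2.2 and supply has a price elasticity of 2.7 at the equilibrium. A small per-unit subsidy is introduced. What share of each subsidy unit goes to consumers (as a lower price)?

Consumer share = 27/49

For a small subsidy around the equilibrium, the benefit split depends on the relative slopes, which at a point are proportional to the elasticities.
Buyer share = εs/(εs + |εd|) = 2.7/(2.7 + 2.2) = 27/49; seller share = |εd|/(εs + |εd|) = 22/49.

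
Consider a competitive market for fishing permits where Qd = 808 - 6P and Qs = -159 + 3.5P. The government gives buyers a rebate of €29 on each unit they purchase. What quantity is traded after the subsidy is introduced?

Pre-subsidy: 808 - 6P = -159 + 3.5P gives P* = 1934/19, Q* = 3748/19.
With the rebate, buyers effectively pay Pb = Ps − 29, where Ps is the price sellers receive.
Demand in terms of Ps becomes Qd = 808 − 6(Ps − 29) = 982 - 6Ps. Setting this equal to supply: 982 - 6Ps = -159 + 3.5Ps, so Ps = 2282/19.
Buyers pay Pb = 2282/19 − 29 = 1731/19; Q' = -159 + 3.5·(2282/19) = 4966/19.

Q' = 4966/19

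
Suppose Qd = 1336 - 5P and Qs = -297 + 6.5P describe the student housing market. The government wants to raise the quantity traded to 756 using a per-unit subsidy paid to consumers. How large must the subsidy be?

At Q = 756, invert demand for the buyer price: Pb = (1336 − 756)/5 = 116; invert supply for the seller price: Ps = (756 − (-297))/6.5 = 162.
The subsidy must fill the gap: s = Ps − Pb = 162 − 116 = 46.

Required subsidy s = 46 per unit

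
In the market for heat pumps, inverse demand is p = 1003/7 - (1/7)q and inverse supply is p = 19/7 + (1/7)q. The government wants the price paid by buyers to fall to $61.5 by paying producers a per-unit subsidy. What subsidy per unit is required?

At a buyer price of 61.5, quantity demanded is 1003 − 7·61.5 = 572.5.
Sellers supply 572.5 only when they receive ps = 19/7 + (1/7)·572.5 = 84.5.
s = ps − pb = 84.5 − 61.5 = 23.

Required subsidy s = $23 per unit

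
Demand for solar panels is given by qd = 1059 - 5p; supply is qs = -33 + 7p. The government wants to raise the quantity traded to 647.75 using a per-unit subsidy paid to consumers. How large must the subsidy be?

Required subsidy s = 15 per unit

At q = 647.75, invert demand for the buyer price: pb = (1059 − 647.75)/5 = 82.25; invert supply for the seller price: ps = (647.75 − (-33))/7 = 97.25.
The subsidy must fill the gap: s = ps − pb = 97.25 − 82.25 = 15.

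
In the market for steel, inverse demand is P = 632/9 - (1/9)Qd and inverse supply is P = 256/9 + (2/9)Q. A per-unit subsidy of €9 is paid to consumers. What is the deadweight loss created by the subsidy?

Pre-subsidy: 632/9 - (1/9)Q = 256/9 + (2/9)Q gives Q* = 376/3 and P* = 1520/27.
With the rebate, buyers effectively pay Pb = Ps − 9, where Ps is the price sellers receive.
On the curves, Pb = 632/9 - (1/9)Q and Ps = 256/9 + (2/9)Q; the wedge Ps − Pb = 9 gives 256/9 + (2/9)Q − (632/9 - (1/9)Q) = 9, so Q' = 457/3.
Then Pb = 632/9 − (1/9)·(457/3) = 1439/27 and Ps = 256/9 + (2/9)·(457/3) = 1682/27.
The subsidy expands output by 457/3 − 376/3 = 27 past the efficient level; on those units the gap between marginal cost and willingness to pay runs from 0 up to 9.
DWL = ½ × 9 × 27 = 121.5.

Deadweight loss = €121.5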